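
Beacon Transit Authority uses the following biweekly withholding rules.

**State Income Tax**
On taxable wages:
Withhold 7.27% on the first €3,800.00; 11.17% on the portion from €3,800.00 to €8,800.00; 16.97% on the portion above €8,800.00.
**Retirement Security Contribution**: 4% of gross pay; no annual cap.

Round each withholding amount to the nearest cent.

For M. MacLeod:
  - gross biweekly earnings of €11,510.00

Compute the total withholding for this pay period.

State Income Tax: taxable = €11,510.00
  €834.76 + 16.97% × (€11,510.00 − €8,800.00) = €834.76 + 16.97% × €2,710.00 = €1,294.65
Retirement Security Contribution: 4% × €11,510.00 = €460.40
Total: €1,294.65 + €460.40 = €1,755.05

€1,755.05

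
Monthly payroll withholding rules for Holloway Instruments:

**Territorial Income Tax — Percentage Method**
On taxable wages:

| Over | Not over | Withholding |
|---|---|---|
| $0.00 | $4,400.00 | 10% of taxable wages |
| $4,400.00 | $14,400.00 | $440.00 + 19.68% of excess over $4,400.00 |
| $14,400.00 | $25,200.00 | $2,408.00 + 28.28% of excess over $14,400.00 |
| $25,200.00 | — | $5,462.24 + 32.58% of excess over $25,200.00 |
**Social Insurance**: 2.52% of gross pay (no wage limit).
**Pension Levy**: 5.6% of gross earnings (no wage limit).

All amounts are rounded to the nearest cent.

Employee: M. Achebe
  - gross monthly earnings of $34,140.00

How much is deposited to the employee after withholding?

Territorial Income Tax: taxable = $34,140.00
  $5,462.24 + 32.58% × ($34,140.00 − $25,200.00) = $5,462.24 + 32.58% × $8,940.00 = $8,374.89
Social Insurance: 2.52% × $34,140.00 = $860.33
Pension Levy: 5.6% × $34,140.00 = $1,911.84
Total withheld: $8,374.89 + $860.33 + $1,911.84 = $11,147.06
Net pay: $34,140.00 − $11,147.06 = $22,992.94

$22,992.94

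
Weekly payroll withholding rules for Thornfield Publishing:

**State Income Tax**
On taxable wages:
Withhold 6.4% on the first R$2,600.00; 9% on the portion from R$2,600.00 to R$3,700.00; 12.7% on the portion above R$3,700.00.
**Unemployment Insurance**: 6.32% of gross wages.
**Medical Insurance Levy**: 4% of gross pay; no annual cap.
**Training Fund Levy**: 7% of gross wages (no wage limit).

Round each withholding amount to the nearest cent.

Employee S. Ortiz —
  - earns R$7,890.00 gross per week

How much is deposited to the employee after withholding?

R$5,725.92

State Income Tax: taxable = R$7,890.00
  R$265.40 + 12.7% × (R$7,890.00 − R$3,700.00) = R$265.40 + 12.7% × R$4,190.00 = R$797.53
Unemployment Insurance: 6.32% × R$7,890.00 = R$498.65
Medical Insurance Levy: 4% × R$7,890.00 = R$315.60
Training Fund Levy: 7% × R$7,890.00 = R$552.30
Total withheld: R$797.53 + R$498.65 + R$315.60 + R$552.30 = R$2,164.08
Net pay: R$7,890.00 − R$2,164.08 = R$5,725.92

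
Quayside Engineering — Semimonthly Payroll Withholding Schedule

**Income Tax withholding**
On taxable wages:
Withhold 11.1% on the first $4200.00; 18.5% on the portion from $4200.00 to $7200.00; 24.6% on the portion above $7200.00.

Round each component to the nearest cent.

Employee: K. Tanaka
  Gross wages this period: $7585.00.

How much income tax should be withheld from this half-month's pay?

$1115.91

Income Tax: taxable = $7585.00
  $1021.20 + 24.6% × ($7585.00 − $7200.00) = $1021.20 + 24.6% × $385.00 = $1115.91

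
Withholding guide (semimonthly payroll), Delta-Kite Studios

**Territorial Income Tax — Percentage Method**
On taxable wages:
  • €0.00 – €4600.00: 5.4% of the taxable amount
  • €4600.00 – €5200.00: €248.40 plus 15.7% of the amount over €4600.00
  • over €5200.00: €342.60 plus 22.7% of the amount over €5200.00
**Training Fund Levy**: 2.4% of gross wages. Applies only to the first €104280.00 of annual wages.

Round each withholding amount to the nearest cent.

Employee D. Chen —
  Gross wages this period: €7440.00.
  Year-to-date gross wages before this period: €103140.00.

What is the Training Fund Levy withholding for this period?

€27.36

Training Fund Levy: cap €104280.00 − YTD €103140.00 = €1140.00 subject; 2.4% × €1140.00 = €27.36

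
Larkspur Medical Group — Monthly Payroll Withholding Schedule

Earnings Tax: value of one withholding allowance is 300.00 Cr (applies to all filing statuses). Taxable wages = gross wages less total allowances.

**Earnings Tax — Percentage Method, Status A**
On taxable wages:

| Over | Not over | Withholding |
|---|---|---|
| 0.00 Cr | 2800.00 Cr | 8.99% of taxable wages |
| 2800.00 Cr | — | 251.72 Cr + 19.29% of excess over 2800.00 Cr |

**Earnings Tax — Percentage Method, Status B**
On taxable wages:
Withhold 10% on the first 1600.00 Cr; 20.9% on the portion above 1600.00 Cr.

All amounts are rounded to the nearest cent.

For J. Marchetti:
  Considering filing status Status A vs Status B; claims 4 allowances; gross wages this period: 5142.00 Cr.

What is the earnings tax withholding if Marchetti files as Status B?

Earnings Tax (Status B): taxable = 5142.00 Cr − 4×300.00 Cr = 3942.00 Cr
  160.00 Cr + 20.9% × (3942.00 Cr − 1600.00 Cr) = 160.00 Cr + 20.9% × 2342.00 Cr = 649.48 Cr

649.48 Cr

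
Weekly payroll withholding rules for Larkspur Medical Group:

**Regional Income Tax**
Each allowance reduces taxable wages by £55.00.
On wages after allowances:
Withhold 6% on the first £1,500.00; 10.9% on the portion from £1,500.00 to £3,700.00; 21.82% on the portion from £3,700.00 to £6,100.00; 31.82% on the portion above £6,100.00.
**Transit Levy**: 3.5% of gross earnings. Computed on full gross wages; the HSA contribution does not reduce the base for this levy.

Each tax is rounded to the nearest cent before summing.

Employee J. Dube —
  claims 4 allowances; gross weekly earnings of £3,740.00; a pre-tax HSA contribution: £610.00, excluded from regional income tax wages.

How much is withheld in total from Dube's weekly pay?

Regional Income Tax: taxable = £3,740.00 − £610.00 − 4×£55.00 = £2,910.00
  £90.00 + 10.9% × (£2,910.00 − £1,500.00) = £90.00 + 10.9% × £1,410.00 = £243.69
Transit Levy: 3.5% × £3,740.00 = £130.90
Total: £243.69 + £130.90 = £374.59

£374.59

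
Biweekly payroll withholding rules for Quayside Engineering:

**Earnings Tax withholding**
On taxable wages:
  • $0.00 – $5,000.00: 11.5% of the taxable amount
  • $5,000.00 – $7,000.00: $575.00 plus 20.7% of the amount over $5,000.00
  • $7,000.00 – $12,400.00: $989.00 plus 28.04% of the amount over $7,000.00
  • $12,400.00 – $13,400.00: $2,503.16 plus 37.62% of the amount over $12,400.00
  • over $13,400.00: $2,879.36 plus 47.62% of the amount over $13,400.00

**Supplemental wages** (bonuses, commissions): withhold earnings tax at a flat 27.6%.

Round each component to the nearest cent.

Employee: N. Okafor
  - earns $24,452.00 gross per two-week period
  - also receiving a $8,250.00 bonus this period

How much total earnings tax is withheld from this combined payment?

$10,419.32

Earnings Tax: taxable = $24,452.00
  $2,879.36 + 47.62% × ($24,452.00 − $13,400.00) = $2,879.36 + 47.62% × $11,052.00 = $8,142.32
Supplemental (27.6% flat on bonus): 27.6% × $8,250.00 = $2,277.00
Total earnings tax: $8,142.32 + $2,277.00 = $10,419.32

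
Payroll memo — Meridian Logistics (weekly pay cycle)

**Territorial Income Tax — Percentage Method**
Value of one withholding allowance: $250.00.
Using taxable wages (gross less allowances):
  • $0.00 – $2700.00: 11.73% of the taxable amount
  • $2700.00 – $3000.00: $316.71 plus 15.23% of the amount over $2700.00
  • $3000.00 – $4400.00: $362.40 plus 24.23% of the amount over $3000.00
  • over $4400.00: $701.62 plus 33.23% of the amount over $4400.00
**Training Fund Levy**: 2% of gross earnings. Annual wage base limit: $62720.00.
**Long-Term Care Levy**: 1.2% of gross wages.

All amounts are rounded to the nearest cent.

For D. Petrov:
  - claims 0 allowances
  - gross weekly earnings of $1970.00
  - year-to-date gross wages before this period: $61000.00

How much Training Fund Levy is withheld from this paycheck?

Training Fund Levy: cap $62720.00 − YTD $61000.00 = $1720.00 subject; 2% × $1720.00 = $34.40

$34.40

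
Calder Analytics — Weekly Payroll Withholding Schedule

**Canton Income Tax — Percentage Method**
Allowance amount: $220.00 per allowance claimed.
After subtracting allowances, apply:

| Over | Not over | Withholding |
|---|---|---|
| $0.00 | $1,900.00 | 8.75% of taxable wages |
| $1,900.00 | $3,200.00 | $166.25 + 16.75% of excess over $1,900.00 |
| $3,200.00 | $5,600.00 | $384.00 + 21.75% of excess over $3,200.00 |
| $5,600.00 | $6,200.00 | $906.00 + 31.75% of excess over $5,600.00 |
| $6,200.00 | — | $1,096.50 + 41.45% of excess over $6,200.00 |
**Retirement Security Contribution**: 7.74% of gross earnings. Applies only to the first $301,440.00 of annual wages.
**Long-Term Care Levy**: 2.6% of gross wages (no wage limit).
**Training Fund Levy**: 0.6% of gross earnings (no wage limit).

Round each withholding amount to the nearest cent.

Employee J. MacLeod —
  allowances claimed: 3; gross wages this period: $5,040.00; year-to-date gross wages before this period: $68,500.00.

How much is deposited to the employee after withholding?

$3,847.97

Canton Income Tax: taxable = $5,040.00 − 3×$220.00 = $4,380.00
  $384.00 + 21.75% × ($4,380.00 − $3,200.00) = $384.00 + 21.75% × $1,180.00 = $640.65
Retirement Security Contribution: 7.74% × $5,040.00 = $390.10
Long-Term Care Levy: 2.6% × $5,040.00 = $131.04
Training Fund Levy: 0.6% × $5,040.00 = $30.24
Total withheld: $640.65 + $390.10 + $131.04 + $30.24 = $1,192.03
Net pay: $5,040.00 − $1,192.03 = $3,847.97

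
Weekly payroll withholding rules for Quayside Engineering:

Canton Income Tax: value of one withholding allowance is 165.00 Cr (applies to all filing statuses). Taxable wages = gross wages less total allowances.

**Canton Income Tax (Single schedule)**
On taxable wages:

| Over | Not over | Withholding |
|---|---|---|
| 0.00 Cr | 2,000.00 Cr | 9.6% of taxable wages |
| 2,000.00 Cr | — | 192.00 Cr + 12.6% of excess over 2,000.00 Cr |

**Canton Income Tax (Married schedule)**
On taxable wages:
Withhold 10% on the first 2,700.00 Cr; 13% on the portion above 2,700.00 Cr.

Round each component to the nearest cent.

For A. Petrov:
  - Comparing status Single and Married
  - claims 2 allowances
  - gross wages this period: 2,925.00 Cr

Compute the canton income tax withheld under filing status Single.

266.97 Cr

Canton Income Tax (Single): taxable = 2,925.00 Cr − 2×165.00 Cr = 2,595.00 Cr
  192.00 Cr + 12.6% × (2,595.00 Cr − 2,000.00 Cr) = 192.00 Cr + 12.6% × 595.00 Cr = 266.97 Cr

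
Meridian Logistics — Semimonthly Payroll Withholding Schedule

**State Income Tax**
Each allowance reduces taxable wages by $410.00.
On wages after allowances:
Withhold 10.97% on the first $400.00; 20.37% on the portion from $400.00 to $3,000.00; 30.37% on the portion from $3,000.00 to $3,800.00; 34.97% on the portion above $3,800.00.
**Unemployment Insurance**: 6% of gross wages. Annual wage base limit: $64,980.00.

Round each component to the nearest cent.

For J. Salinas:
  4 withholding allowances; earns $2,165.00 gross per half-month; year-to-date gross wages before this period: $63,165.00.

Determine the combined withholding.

State Income Tax: taxable = $2,165.00 − 4×$410.00 = $525.00
  $43.88 + 20.37% × ($525.00 − $400.00) = $43.88 + 20.37% × $125.00 = $69.34
Unemployment Insurance: cap $64,980.00 − YTD $63,165.00 = $1,815.00 subject; 6% × $1,815.00 = $108.90
Total: $69.34 + $108.90 = $178.24

$178.24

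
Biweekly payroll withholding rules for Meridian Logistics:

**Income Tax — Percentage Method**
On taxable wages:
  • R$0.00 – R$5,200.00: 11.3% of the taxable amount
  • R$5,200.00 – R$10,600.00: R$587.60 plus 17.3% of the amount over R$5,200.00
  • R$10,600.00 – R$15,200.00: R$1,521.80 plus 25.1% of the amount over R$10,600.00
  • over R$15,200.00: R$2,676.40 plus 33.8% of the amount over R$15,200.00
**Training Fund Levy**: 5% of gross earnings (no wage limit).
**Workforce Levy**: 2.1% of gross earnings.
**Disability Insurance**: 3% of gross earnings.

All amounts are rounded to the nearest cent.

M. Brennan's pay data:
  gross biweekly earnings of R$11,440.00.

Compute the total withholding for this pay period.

Income Tax: taxable = R$11,440.00
  R$1,521.80 + 25.1% × (R$11,440.00 − R$10,600.00) = R$1,521.80 + 25.1% × R$840.00 = R$1,732.64
Training Fund Levy: 5% × R$11,440.00 = R$572.00
Workforce Levy: 2.1% × R$11,440.00 = R$240.24
Disability Insurance: 3% × R$11,440.00 = R$343.20
Total: R$1,732.64 + R$572.00 + R$240.24 + R$343.20 = R$2,888.08

R$2,888.08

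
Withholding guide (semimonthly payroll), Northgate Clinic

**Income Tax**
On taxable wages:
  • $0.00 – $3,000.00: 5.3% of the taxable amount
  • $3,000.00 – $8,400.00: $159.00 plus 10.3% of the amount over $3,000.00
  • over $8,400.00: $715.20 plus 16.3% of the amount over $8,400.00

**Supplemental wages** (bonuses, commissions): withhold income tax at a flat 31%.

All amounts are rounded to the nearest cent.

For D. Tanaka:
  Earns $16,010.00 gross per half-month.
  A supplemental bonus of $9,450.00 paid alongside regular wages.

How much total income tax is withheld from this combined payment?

$4,885.13

Income Tax: taxable = $16,010.00
  $715.20 + 16.3% × ($16,010.00 − $8,400.00) = $715.20 + 16.3% × $7,610.00 = $1,955.63
Supplemental (31% flat on bonus): 31% × $9,450.00 = $2,929.50
Total income tax: $1,955.63 + $2,929.50 = $4,885.13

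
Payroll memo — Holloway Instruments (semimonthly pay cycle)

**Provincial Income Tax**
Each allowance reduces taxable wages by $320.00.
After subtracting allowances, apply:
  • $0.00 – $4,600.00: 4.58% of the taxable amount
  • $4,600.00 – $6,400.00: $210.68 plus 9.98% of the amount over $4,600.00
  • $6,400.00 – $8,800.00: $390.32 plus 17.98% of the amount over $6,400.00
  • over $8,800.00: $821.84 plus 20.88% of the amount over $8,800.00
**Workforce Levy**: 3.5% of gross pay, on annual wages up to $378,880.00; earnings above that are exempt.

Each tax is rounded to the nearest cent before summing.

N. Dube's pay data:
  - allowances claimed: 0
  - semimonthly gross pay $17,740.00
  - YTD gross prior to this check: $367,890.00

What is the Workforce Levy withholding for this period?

$384.65

Workforce Levy: cap $378,880.00 − YTD $367,890.00 = $10,990.00 subject; 3.5% × $10,990.00 = $384.65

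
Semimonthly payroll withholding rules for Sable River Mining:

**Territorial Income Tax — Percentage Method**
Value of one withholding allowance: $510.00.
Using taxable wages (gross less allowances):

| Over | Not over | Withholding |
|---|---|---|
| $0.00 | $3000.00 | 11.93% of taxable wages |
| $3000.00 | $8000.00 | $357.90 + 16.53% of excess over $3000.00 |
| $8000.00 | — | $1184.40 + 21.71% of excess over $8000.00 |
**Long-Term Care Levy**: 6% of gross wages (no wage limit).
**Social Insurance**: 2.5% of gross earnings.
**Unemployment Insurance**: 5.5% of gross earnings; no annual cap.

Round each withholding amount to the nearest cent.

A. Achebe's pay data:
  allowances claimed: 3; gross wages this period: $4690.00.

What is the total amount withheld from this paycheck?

$1040.95

Territorial Income Tax: taxable = $4690.00 − 3×$510.00 = $3160.00
  $357.90 + 16.53% × ($3160.00 − $3000.00) = $357.90 + 16.53% × $160.00 = $384.35
Long-Term Care Levy: 6% × $4690.00 = $281.40
Social Insurance: 2.5% × $4690.00 = $117.25
Unemployment Insurance: 5.5% × $4690.00 = $257.95
Total: $384.35 + $281.40 + $117.25 + $257.95 = $1040.95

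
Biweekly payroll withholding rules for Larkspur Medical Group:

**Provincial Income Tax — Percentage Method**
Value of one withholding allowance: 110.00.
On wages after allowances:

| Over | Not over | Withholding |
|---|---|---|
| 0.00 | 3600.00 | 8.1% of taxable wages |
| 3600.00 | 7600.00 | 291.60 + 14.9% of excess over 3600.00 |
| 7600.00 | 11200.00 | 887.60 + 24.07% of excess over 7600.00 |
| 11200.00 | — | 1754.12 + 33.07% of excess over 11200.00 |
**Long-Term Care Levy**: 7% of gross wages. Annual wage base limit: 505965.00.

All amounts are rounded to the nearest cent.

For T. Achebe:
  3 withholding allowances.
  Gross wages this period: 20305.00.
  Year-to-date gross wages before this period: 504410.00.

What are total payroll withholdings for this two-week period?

Provincial Income Tax: taxable = 20305.00 − 3×110.00 = 19975.00
  1754.12 + 33.07% × (19975.00 − 11200.00) = 1754.12 + 33.07% × 8775.00 = 4656.01
Long-Term Care Levy: cap 505965.00 − YTD 504410.00 = 1555.00 subject; 7% × 1555.00 = 108.85
Total: 4656.01 + 108.85 = 4764.86

4764.86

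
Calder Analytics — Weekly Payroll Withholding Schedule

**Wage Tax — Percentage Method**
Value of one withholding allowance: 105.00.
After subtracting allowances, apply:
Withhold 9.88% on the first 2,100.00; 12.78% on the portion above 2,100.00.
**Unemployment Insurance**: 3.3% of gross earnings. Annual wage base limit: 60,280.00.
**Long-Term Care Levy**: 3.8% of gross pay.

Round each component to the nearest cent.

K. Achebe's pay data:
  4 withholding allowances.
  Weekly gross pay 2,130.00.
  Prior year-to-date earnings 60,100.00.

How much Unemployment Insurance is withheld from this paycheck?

Unemployment Insurance: cap 60,280.00 − YTD 60,100.00 = 180.00 subject; 3.3% × 180.00 = 5.94

5.94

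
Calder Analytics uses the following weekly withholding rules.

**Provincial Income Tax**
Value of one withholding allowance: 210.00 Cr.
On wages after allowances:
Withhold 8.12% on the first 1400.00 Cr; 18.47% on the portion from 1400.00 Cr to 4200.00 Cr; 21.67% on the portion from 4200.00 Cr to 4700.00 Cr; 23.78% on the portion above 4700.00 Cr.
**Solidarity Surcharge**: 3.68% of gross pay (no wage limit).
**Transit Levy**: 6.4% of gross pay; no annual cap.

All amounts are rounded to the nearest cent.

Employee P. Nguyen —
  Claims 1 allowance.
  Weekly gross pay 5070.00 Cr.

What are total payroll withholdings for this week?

Provincial Income Tax: taxable = 5070.00 Cr − 1×210.00 Cr = 4860.00 Cr
  739.19 Cr + 23.78% × (4860.00 Cr − 4700.00 Cr) = 739.19 Cr + 23.78% × 160.00 Cr = 777.24 Cr
Solidarity Surcharge: 3.68% × 5070.00 Cr = 186.58 Cr
Transit Levy: 6.4% × 5070.00 Cr = 324.48 Cr
Total: 777.24 Cr + 186.58 Cr + 324.48 Cr = 1288.30 Cr

1288.30 Cr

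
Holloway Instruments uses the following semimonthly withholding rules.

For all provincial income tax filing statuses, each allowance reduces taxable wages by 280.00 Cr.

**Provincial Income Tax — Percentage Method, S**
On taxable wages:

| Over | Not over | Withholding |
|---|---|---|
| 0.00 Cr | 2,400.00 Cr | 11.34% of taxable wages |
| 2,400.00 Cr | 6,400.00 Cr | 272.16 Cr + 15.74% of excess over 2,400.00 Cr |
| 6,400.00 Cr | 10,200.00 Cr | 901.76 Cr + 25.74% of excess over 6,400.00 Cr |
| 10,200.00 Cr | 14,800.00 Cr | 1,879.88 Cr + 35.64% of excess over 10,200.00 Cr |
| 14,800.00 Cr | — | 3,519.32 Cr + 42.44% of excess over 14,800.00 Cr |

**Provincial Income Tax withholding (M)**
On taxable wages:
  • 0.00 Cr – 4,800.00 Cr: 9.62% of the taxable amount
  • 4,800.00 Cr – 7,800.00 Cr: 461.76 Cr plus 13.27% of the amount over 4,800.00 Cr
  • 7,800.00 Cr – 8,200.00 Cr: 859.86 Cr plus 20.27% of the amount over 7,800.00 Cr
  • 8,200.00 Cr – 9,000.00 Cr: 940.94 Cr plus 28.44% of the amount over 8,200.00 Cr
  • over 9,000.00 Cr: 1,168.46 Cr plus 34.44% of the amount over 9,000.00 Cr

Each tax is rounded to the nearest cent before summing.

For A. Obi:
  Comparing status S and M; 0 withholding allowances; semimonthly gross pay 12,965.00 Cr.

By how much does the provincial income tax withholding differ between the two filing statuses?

Provincial Income Tax (S): taxable = 12,965.00 Cr
  1,879.88 Cr + 35.64% × (12,965.00 Cr − 10,200.00 Cr) = 1,879.88 Cr + 35.64% × 2,765.00 Cr = 2,865.33 Cr
Provincial Income Tax (M): taxable = 12,965.00 Cr
  1,168.46 Cr + 34.44% × (12,965.00 Cr − 9,000.00 Cr) = 1,168.46 Cr + 34.44% × 3,965.00 Cr = 2,534.01 Cr
Difference: |2,865.33 Cr − 2,534.01 Cr| = 331.32 Cr (higher under S)

331.32 Cr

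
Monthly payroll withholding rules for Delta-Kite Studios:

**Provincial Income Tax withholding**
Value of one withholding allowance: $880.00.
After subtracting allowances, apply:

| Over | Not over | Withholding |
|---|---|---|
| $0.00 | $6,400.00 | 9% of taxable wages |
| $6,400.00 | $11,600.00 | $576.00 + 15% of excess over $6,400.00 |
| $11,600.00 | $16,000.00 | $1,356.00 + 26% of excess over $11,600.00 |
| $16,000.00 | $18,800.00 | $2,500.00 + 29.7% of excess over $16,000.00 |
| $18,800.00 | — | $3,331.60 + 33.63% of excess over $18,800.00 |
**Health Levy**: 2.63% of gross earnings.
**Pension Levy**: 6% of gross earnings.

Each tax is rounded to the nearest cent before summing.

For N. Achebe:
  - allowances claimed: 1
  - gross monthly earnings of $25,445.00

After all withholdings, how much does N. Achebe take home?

Provincial Income Tax: taxable = $25,445.00 − 1×$880.00 = $24,565.00
  $3,331.60 + 33.63% × ($24,565.00 − $18,800.00) = $3,331.60 + 33.63% × $5,765.00 = $5,270.37
Health Levy: 2.63% × $25,445.00 = $669.20
Pension Levy: 6% × $25,445.00 = $1,526.70
Total withheld: $5,270.37 + $669.20 + $1,526.70 = $7,466.27
Net pay: $25,445.00 − $7,466.27 = $17,978.73

$17,978.73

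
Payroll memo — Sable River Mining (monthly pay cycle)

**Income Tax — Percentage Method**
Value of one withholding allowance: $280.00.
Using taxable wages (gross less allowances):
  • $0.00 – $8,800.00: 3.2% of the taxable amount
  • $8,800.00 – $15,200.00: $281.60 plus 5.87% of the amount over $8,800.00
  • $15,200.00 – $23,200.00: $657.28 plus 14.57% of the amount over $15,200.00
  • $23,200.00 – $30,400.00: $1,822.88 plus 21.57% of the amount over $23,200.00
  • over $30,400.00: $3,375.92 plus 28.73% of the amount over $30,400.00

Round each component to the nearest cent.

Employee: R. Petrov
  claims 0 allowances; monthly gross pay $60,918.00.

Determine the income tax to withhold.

Income Tax: taxable = $60,918.00
  $3,375.92 + 28.73% × ($60,918.00 − $30,400.00) = $3,375.92 + 28.73% × $30,518.00 = $12,143.74

$12,143.74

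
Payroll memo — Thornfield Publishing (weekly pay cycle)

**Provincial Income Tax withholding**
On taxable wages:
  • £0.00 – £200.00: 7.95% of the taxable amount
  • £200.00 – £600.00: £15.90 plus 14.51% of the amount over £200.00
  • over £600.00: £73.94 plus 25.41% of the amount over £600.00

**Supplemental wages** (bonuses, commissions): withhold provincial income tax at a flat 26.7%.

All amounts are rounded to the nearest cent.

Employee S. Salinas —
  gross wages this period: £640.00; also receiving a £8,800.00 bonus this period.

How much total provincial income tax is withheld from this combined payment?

£2,433.70

Provincial Income Tax: taxable = £640.00
  £73.94 + 25.41% × (£640.00 − £600.00) = £73.94 + 25.41% × £40.00 = £84.10
Supplemental (26.7% flat on bonus): 26.7% × £8,800.00 = £2,349.60
Total provincial income tax: £84.10 + £2,349.60 = £2,433.70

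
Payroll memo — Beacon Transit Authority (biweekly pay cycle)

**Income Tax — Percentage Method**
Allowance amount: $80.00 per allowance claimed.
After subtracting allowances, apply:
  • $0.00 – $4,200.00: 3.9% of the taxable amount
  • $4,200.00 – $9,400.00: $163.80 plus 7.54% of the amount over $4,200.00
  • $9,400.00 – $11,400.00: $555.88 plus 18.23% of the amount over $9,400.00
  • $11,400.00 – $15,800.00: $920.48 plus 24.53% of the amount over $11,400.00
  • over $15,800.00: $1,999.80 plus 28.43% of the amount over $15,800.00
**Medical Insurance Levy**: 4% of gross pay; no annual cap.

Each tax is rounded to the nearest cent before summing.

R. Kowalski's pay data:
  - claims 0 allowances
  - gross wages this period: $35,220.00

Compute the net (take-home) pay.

$26,290.29

Income Tax: taxable = $35,220.00
  $1,999.80 + 28.43% × ($35,220.00 − $15,800.00) = $1,999.80 + 28.43% × $19,420.00 = $7,520.91
Medical Insurance Levy: 4% × $35,220.00 = $1,408.80
Total withheld: $7,520.91 + $1,408.80 = $8,929.71
Net pay: $35,220.00 − $8,929.71 = $26,290.29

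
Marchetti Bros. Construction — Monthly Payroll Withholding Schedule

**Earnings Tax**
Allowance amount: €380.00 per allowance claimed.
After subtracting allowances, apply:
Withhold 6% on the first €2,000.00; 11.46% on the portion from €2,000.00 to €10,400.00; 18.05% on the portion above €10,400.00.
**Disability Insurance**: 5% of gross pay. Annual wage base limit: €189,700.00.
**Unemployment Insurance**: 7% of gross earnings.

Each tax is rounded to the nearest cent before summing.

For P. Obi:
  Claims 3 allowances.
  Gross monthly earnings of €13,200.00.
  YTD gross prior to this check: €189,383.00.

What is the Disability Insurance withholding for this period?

€15.85

Disability Insurance: cap €189,700.00 − YTD €189,383.00 = €317.00 subject; 5% × €317.00 = €15.85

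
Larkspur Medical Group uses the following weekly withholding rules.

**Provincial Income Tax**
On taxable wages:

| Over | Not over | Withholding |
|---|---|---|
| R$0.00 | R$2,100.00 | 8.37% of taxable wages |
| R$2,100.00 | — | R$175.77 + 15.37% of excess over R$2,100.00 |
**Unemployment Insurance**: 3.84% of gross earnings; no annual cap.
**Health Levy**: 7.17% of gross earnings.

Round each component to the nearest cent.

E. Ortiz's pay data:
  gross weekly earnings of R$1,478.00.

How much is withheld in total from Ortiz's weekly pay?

Provincial Income Tax: taxable = R$1,478.00
  8.37% × R$1,478.00 = R$123.71
Unemployment Insurance: 3.84% × R$1,478.00 = R$56.76
Health Levy: 7.17% × R$1,478.00 = R$105.97
Total: R$123.71 + R$56.76 + R$105.97 = R$286.44

R$286.44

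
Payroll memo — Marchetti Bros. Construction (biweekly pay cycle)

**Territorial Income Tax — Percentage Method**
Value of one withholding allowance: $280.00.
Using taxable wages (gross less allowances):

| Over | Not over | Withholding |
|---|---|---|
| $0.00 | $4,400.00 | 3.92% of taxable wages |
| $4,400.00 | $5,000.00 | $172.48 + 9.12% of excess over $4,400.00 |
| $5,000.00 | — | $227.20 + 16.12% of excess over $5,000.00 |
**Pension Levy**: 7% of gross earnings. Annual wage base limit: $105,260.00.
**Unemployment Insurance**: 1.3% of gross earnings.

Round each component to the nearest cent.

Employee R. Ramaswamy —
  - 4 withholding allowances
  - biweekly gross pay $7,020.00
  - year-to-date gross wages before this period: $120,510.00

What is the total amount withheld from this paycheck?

$463.54

Territorial Income Tax: taxable = $7,020.00 − 4×$280.00 = $5,900.00
  $227.20 + 16.12% × ($5,900.00 − $5,000.00) = $227.20 + 16.12% × $900.00 = $372.28
Pension Levy: YTD $120,510.00 ≥ cap $105,260.00 → $0.00
Unemployment Insurance: 1.3% × $7,020.00 = $91.26
Total: $372.28 + $0.00 + $91.26 = $463.54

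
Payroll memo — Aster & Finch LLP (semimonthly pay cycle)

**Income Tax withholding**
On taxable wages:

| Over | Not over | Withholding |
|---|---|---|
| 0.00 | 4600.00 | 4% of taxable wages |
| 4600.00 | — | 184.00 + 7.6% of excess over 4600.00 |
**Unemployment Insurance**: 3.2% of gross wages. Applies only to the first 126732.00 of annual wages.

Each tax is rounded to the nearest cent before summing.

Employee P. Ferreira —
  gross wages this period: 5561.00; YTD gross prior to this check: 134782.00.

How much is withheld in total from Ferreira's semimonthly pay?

Income Tax: taxable = 5561.00
  184.00 + 7.6% × (5561.00 − 4600.00) = 184.00 + 7.6% × 961.00 = 257.04
Unemployment Insurance: YTD 134782.00 ≥ cap 126732.00 → 0.00
Total: 257.04 + 0.00 = 257.04

257.04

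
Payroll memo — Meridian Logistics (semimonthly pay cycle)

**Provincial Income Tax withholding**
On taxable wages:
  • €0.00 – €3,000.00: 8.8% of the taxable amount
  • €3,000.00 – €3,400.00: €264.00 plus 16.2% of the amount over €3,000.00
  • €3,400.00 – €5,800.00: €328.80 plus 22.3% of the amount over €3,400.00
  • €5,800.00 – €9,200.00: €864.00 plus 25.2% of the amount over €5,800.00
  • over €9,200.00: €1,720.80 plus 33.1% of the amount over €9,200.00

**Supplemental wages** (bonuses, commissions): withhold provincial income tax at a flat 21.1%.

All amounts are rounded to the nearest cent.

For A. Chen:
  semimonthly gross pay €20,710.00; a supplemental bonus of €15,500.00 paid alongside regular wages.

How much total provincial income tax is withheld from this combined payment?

Provincial Income Tax: taxable = €20,710.00
  €1,720.80 + 33.1% × (€20,710.00 − €9,200.00) = €1,720.80 + 33.1% × €11,510.00 = €5,530.61
Supplemental (21.1% flat on bonus): 21.1% × €15,500.00 = €3,270.50
Total provincial income tax: €5,530.61 + €3,270.50 = €8,801.11

€8,801.11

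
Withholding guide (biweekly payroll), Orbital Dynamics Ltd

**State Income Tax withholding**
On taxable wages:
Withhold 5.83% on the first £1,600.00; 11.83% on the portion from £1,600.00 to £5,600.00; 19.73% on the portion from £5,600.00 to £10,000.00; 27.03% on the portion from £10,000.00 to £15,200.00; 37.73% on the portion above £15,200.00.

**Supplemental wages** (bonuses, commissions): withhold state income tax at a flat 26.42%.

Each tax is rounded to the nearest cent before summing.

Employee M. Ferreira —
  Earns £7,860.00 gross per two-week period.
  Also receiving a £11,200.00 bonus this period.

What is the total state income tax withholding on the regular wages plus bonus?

State Income Tax: taxable = £7,860.00
  £566.48 + 19.73% × (£7,860.00 − £5,600.00) = £566.48 + 19.73% × £2,260.00 = £1,012.38
Supplemental (26.42% flat on bonus): 26.42% × £11,200.00 = £2,959.04
Total state income tax: £1,012.38 + £2,959.04 = £3,971.42

£3,971.42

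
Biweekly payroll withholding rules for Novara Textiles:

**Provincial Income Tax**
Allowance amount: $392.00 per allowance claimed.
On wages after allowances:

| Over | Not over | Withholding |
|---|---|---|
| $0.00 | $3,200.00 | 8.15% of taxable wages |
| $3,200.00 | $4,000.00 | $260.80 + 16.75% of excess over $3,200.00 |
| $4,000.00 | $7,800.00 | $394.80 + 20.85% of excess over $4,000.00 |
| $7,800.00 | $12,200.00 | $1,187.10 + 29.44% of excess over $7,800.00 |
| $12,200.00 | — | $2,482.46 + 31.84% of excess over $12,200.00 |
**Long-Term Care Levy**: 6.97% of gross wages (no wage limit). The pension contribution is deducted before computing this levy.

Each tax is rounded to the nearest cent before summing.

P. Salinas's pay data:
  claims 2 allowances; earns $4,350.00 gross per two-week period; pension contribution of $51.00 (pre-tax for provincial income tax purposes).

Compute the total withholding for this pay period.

Provincial Income Tax: taxable = $4,350.00 − $51.00 − 2×$392.00 = $3,515.00
  $260.80 + 16.75% × ($3,515.00 − $3,200.00) = $260.80 + 16.75% × $315.00 = $313.56
Long-Term Care Levy: 6.97% × $4,299.00 = $299.64
Total: $313.56 + $299.64 = $613.20

$613.20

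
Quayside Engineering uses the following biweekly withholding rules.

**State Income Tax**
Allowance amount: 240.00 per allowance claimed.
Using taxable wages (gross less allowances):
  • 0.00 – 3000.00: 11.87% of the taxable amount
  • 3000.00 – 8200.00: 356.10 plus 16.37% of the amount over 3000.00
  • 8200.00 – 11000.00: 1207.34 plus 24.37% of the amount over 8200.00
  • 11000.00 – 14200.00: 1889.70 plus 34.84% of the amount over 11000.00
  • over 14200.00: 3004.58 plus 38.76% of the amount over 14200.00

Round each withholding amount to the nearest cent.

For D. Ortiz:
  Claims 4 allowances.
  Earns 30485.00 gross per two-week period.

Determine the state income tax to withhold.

8944.55

State Income Tax: taxable = 30485.00 − 4×240.00 = 29525.00
  3004.58 + 38.76% × (29525.00 − 14200.00) = 3004.58 + 38.76% × 15325.00 = 8944.55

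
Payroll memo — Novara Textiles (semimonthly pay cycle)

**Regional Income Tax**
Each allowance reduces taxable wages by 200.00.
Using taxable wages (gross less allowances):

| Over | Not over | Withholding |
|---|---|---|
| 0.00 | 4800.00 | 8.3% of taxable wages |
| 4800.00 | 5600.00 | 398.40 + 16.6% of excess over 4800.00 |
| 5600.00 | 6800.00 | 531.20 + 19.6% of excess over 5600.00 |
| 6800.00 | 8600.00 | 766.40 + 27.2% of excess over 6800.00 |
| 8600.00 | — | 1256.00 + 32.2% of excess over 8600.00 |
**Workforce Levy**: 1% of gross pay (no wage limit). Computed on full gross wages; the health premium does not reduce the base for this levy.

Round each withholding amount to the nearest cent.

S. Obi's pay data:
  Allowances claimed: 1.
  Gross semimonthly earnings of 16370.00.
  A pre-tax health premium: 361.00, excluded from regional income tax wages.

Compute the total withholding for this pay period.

3741.00

Regional Income Tax: taxable = 16370.00 − 361.00 − 1×200.00 = 15809.00
  1256.00 + 32.2% × (15809.00 − 8600.00) = 1256.00 + 32.2% × 7209.00 = 3577.30
Workforce Levy: 1% × 16370.00 = 163.70
Total: 3577.30 + 163.70 = 3741.00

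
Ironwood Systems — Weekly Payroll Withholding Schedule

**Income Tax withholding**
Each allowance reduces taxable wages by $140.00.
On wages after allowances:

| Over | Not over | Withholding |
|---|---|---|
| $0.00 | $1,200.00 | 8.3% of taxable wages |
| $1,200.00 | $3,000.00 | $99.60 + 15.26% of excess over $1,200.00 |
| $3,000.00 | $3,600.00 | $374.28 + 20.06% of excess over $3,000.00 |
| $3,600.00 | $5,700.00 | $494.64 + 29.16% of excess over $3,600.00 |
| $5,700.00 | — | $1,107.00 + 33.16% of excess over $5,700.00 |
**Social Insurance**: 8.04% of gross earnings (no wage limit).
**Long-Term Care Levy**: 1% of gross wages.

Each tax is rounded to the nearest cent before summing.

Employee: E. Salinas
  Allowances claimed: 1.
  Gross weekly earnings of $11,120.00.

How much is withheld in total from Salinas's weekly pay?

Income Tax: taxable = $11,120.00 − 1×$140.00 = $10,980.00
  $1,107.00 + 33.16% × ($10,980.00 − $5,700.00) = $1,107.00 + 33.16% × $5,280.00 = $2,857.85
Social Insurance: 8.04% × $11,120.00 = $894.05
Long-Term Care Levy: 1% × $11,120.00 = $111.20
Total: $2,857.85 + $894.05 + $111.20 = $3,863.10

$3,863.10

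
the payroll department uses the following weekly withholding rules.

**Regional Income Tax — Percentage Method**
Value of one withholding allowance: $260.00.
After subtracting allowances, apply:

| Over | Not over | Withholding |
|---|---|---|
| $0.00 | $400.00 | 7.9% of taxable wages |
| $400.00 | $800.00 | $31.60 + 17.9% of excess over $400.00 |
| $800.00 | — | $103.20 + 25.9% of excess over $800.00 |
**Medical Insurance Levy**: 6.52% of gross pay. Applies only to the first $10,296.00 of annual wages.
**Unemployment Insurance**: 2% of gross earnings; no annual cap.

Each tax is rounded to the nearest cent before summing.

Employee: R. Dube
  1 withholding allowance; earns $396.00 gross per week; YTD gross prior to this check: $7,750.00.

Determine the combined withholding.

Regional Income Tax: taxable = $396.00 − 1×$260.00 = $136.00
  7.9% × $136.00 = $10.74
Medical Insurance Levy: 6.52% × $396.00 = $25.82
Unemployment Insurance: 2% × $396.00 = $7.92
Total: $10.74 + $25.82 + $7.92 = $44.48

$44.48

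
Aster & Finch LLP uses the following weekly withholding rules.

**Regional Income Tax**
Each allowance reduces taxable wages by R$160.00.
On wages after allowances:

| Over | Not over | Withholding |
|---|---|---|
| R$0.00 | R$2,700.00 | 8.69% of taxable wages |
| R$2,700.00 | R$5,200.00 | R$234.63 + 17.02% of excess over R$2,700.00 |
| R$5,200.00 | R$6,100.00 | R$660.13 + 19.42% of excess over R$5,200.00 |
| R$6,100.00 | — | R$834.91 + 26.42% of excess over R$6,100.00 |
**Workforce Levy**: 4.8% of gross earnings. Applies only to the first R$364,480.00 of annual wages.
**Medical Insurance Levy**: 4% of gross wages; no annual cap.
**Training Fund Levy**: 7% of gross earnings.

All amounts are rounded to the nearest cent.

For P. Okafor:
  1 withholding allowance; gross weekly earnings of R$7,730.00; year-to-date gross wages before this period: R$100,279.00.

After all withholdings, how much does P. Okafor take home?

R$5,285.38

Regional Income Tax: taxable = R$7,730.00 − 1×R$160.00 = R$7,570.00
  R$834.91 + 26.42% × (R$7,570.00 − R$6,100.00) = R$834.91 + 26.42% × R$1,470.00 = R$1,223.28
Workforce Levy: 4.8% × R$7,730.00 = R$371.04
Medical Insurance Levy: 4% × R$7,730.00 = R$309.20
Training Fund Levy: 7% × R$7,730.00 = R$541.10
Total withheld: R$1,223.28 + R$371.04 + R$309.20 + R$541.10 = R$2,444.62
Net pay: R$7,730.00 − R$2,444.62 = R$5,285.38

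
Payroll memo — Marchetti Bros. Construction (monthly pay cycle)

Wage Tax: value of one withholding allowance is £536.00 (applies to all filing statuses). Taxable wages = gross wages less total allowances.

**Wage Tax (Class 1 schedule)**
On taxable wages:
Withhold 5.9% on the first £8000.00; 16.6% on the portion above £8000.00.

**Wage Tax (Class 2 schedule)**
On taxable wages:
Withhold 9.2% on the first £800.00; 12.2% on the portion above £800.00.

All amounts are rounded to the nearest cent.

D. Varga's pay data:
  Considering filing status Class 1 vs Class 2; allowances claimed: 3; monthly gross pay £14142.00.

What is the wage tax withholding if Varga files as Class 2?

Wage Tax (Class 2): taxable = £14142.00 − 3×£536.00 = £12534.00
  £73.60 + 12.2% × (£12534.00 − £800.00) = £73.60 + 12.2% × £11734.00 = £1505.15

£1505.15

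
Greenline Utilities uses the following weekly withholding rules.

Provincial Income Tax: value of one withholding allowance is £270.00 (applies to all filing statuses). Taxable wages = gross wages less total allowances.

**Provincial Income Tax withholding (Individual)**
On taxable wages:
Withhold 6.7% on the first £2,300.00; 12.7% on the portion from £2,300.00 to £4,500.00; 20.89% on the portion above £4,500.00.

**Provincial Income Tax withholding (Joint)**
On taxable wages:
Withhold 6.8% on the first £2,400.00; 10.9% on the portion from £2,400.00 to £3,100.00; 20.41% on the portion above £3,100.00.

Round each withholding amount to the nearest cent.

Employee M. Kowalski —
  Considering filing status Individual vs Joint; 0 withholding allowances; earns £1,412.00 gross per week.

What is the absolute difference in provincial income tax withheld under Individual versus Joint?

Provincial Income Tax (Individual): taxable = £1,412.00
  6.7% × £1,412.00 = £94.60
Provincial Income Tax (Joint): taxable = £1,412.00
  6.8% × £1,412.00 = £96.02
Difference: |£94.60 − £96.02| = £1.42 (higher under Joint)

£1.42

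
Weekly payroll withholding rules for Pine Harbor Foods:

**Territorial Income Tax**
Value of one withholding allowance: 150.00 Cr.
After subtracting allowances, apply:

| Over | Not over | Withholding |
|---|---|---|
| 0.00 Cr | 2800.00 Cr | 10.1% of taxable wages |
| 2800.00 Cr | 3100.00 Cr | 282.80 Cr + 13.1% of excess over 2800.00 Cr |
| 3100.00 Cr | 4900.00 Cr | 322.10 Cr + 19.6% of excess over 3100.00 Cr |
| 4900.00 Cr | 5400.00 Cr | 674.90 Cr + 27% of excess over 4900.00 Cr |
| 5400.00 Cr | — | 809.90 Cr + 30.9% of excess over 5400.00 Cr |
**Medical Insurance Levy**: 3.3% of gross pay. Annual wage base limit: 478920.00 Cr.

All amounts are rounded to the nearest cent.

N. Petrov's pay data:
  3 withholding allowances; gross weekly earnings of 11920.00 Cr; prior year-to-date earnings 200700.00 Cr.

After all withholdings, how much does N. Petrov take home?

Territorial Income Tax: taxable = 11920.00 Cr − 3×150.00 Cr = 11470.00 Cr
  809.90 Cr + 30.9% × (11470.00 Cr − 5400.00 Cr) = 809.90 Cr + 30.9% × 6070.00 Cr = 2685.53 Cr
Medical Insurance Levy: 3.3% × 11920.00 Cr = 393.36 Cr
Total withheld: 2685.53 Cr + 393.36 Cr = 3078.89 Cr
Net pay: 11920.00 Cr − 3078.89 Cr = 8841.11 Cr

8841.11 Cr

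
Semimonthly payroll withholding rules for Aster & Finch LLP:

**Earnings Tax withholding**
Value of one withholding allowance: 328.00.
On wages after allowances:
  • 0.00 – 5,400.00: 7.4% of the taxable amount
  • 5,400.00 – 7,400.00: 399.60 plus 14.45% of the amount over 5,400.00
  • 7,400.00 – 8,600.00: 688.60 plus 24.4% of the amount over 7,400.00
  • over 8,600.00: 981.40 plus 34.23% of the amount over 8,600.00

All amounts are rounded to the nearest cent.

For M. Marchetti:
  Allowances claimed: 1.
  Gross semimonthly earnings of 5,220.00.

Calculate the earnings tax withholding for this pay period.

362.01

Earnings Tax: taxable = 5,220.00 − 1×328.00 = 4,892.00
  7.4% × 4,892.00 = 362.01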